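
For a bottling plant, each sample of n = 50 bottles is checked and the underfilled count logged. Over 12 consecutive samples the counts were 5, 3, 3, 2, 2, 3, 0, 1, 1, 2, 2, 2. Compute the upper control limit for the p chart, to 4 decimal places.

0.1297

p̄ = Σdᵢ / (k·n) = 26 / (12 × 50) = 0.04333
UCL = p̄ + 3·√(p̄(1−p̄)/n) = 0.04333 + 3 × √(0.04333×0.95667/50) = 0.04333 + 3 × 0.02879 = 0.12972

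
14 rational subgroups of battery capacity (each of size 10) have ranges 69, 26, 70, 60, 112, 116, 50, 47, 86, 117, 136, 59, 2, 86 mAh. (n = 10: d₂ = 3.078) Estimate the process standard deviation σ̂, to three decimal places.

R̄ = (69 + 26 + 70 + 60 + 112 + 116 + 50 + 47 + 86 + 117 + 136 + 59 + 2 + 86) / 14 = 74.0000
σ̂ = R̄ / d₂ = 74.0000 / 3.078 = 24.0416

24.042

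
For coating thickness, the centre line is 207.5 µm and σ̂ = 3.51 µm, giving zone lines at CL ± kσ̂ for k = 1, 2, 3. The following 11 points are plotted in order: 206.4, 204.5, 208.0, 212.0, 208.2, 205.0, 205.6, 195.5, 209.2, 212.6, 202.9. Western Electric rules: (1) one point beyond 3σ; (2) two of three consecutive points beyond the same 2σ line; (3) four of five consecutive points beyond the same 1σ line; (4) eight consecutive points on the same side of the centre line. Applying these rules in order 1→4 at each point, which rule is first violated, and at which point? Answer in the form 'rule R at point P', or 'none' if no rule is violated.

Zone of each point (C = within 1σ̂, B = 1σ̂–2σ̂, A = 2σ̂–3σ̂, * = beyond 3σ̂; sign = side of CL): 1:-C, 2:-C, 3:+C, 4:+B, 5:+C, 6:-C, 7:-C, 8:-*, 9:+C, 10:+B, 11:-B
Rule 1 (one point beyond the 3σ limits) is satisfied at point 8.

rule 1 at point 8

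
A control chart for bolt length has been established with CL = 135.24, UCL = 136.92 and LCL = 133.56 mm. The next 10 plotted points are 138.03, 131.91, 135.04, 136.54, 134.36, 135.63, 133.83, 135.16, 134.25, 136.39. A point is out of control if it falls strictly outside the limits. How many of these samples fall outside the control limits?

2

Compare each point to [133.56, 136.92]: sample 1 = 138.03 > UCL; sample 2 = 131.91 < LCL.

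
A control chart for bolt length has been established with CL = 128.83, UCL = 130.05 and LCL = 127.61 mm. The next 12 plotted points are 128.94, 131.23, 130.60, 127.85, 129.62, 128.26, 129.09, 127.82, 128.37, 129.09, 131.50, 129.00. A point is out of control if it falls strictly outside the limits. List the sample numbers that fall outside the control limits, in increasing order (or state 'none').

2, 3, 11

Compare each point to [127.61, 130.05]: sample 2 = 131.23 > UCL; sample 3 = 130.60 > UCL; sample 11 = 131.50 > UCL.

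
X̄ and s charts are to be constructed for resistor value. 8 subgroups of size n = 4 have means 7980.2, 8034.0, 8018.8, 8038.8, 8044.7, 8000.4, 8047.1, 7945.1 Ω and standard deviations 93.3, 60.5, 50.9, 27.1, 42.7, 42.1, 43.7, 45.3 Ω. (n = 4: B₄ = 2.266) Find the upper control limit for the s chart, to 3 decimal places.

114.886

s̄ = (93.3 + 60.5 + 50.9 + 27.1 + 42.7 + 42.1 + 43.7 + 45.3) / 8 = 50.7000
UCL_s = B₄·s̄ = 2.266 × 50.7000 = 114.8862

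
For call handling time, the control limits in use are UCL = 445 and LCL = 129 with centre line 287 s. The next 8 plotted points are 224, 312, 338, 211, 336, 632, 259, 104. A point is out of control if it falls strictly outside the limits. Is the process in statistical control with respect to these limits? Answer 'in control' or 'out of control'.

out of control

Compare each point to [129, 445]: sample 6 = 632 > UCL; sample 8 = 104 < LCL.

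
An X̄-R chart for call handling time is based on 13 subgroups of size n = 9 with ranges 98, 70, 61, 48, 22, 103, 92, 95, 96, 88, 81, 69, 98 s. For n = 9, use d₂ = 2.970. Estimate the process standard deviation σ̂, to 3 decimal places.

R̄ = (98 + 70 + 61 + 48 + 22 + 103 + 92 + 95 + 96 + 88 + 81 + 69 + 98) / 13 = 78.5385
σ̂ = R̄ / d₂ = 78.5385 / 2.970 = 26.4439

26.444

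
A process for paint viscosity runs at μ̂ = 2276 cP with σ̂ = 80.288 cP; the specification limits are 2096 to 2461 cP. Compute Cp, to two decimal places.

Cp = (USL − LSL) / (6σ̂) = (2461 − 2096) / (6 × 80.288) = 365.0000 / 481.7280 = 0.7577

0.76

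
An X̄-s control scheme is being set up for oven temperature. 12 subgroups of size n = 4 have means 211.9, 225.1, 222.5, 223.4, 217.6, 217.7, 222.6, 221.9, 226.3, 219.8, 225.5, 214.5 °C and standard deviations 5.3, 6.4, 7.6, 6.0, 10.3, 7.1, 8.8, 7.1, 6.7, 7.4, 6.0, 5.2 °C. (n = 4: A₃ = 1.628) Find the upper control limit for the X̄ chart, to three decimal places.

X̄̄ = (211.9 + 225.1 + 222.5 + 223.4 + 217.6 + 217.7 + 222.6 + 221.9 + 226.3 + 219.8 + 225.5 + 214.5) / 12 = 220.7333
s̄ = (5.3 + 6.4 + 7.6 + 6.0 + 10.3 + 7.1 + 8.8 + 7.1 + 6.7 + 7.4 + 6.0 + 5.2) / 12 = 6.9917
UCL = X̄̄ + A₃·s̄ = 220.7333 + 1.628 × 6.9917 = 232.1158

232.116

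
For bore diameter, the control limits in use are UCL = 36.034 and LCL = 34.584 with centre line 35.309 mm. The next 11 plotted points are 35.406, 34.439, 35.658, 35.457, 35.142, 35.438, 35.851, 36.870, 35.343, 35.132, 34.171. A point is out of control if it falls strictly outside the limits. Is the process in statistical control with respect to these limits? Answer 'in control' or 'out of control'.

out of control

Compare each point to [34.584, 36.034]: sample 2 = 34.439 < LCL; sample 8 = 36.870 > UCL; sample 11 = 34.171 < LCL.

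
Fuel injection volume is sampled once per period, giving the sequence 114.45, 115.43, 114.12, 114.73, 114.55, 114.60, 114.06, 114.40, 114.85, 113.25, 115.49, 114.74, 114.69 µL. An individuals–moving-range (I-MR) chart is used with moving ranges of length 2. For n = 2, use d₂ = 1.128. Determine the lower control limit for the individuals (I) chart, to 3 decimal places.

X̄ = (114.45 + 115.43 + 114.12 + 114.73 + 114.55 + 114.60 + 114.06 + 114.40 + 114.85 + 113.25 + 115.49 + 114.74 + 114.69) / 13 = 114.5662
Moving ranges: 0.98, 1.31, 0.61, 0.18, 0.05, 0.54, 0.34, 0.45, 1.60, 2.24, 0.75, 0.05; M̄R̄ = 9.1000 / 12 = 0.7583
LCL = X̄ − 3·M̄R̄/d₂ = 114.5662 − 3 × 0.7583 / 1.128 = 112.5493

112.549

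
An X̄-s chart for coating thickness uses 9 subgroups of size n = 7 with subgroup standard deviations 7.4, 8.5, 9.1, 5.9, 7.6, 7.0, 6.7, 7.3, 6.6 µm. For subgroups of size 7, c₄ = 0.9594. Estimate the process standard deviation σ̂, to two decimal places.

s̄ = (7.4 + 8.5 + 9.1 + 5.9 + 7.6 + 7.0 + 6.7 + 7.3 + 6.6) / 9 = 7.3444
σ̂ = s̄ / c₄ = 7.3444 / 0.9594 = 7.6552

7.66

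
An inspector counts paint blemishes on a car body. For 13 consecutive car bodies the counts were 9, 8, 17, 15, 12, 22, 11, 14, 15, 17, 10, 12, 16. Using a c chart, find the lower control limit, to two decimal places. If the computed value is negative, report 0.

2.59

c̄ = (9 + 8 + 17 + 15 + 12 + 22 + 11 + 14 + 15 + 17 + 10 + 12 + 16) / 13 = 178 / 13 = 13.6923
LCL = c̄ − 3√c̄ = 13.6923 − 3 × 3.7003 = 2.5914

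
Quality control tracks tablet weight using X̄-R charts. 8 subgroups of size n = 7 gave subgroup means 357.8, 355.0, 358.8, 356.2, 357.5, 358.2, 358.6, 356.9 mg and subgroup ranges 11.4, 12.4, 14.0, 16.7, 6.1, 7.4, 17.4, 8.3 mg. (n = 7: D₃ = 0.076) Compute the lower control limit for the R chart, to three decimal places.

0.890

R̄ = (11.4 + 12.4 + 14.0 + 16.7 + 6.1 + 7.4 + 17.4 + 8.3) / 8 = 93.7000 / 8 = 11.7125
LCL_R = D₃·R̄ = 0.076 × 11.7125 = 0.8901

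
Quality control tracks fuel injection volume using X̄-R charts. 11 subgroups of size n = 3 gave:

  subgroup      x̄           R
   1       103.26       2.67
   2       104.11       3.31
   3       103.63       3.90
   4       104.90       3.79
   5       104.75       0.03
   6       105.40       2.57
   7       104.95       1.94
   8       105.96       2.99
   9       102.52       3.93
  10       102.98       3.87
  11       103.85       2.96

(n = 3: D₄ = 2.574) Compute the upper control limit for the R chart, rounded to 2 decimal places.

7.48

R̄ = (2.67 + 3.31 + 3.90 + 3.79 + 0.03 + 2.57 + 1.94 + 2.99 + 3.93 + 3.87 + 2.96) / 11 = 31.9600 / 11 = 2.9055
UCL_R = D₄·R̄ = 2.574 × 2.9055 = 7.4786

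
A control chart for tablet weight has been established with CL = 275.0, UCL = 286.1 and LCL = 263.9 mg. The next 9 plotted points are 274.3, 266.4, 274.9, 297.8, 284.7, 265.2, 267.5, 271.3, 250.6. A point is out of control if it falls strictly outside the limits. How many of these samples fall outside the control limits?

Compare each point to [263.9, 286.1]: sample 4 = 297.8 > UCL; sample 9 = 250.6 < LCL.

2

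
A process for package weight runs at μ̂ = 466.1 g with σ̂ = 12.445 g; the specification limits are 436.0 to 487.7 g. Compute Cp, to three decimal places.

Cp = (USL − LSL) / (6σ̂) = (487.7 − 436.0) / (6 × 12.445) = 51.7000 / 74.6700 = 0.6924

0.692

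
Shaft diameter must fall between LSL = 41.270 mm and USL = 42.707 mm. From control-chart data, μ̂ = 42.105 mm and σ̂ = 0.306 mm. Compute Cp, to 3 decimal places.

0.783

Cp = (USL − LSL) / (6σ̂) = (42.707 − 41.270) / (6 × 0.306) = 1.4370 / 1.8360 = 0.7827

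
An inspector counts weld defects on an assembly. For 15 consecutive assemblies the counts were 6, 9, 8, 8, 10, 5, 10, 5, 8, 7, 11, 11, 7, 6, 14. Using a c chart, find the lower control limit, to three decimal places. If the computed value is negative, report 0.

c̄ = (6 + 9 + 8 + 8 + 10 + 5 + 10 + 5 + 8 + 7 + 11 + 11 + 7 + 6 + 14) / 15 = 125 / 15 = 8.3333
LCL = c̄ − 3√c̄ = 8.3333 − 3 × 2.8868 = -0.3269 → 0 (cannot be negative)

0.000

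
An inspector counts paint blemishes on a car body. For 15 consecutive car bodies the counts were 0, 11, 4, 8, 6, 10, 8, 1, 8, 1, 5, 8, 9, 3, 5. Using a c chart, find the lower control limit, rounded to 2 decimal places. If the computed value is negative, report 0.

0.00

c̄ = (0 + 11 + 4 + 8 + 6 + 10 + 8 + 1 + 8 + 1 + 5 + 8 + 9 + 3 + 5) / 15 = 87 / 15 = 5.8000
LCL = c̄ − 3√c̄ = 5.8000 − 3 × 2.4083 = -1.4250 → 0 (cannot be negative)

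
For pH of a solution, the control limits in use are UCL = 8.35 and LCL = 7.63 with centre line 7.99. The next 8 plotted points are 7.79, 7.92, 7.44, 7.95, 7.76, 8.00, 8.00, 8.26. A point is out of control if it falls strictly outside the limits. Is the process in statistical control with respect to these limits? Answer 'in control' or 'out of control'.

out of control

Compare each point to [7.63, 8.35]: sample 3 = 7.44 < LCL.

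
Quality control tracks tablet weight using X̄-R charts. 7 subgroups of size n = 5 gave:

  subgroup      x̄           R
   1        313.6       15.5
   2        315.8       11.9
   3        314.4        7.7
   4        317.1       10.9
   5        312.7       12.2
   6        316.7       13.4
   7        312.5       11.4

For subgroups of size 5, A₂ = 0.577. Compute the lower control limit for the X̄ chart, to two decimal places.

X̄̄ = (313.6 + 315.8 + 314.4 + 317.1 + 312.7 + 316.7 + 312.5) / 7 = 2202.8000 / 7 = 314.6857
R̄ = (15.5 + 11.9 + 7.7 + 10.9 + 12.2 + 13.4 + 11.4) / 7 = 83.0000 / 7 = 11.8571
LCL = X̄̄ − A₂·R̄ = 314.6857 − 0.577 × 11.8571 = 307.8441

307.84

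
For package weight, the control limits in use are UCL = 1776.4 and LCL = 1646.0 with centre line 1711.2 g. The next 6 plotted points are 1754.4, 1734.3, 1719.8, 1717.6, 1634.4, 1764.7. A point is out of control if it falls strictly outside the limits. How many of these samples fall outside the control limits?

Compare each point to [1646.0, 1776.4]: sample 5 = 1634.4 < LCL.

1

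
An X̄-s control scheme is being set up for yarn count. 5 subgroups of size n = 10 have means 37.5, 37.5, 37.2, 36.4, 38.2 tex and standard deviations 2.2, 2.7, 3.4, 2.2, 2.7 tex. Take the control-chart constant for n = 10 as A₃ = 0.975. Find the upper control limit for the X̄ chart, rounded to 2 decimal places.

39.93

X̄̄ = (37.5 + 37.5 + 37.2 + 36.4 + 38.2) / 5 = 37.3600
s̄ = (2.2 + 2.7 + 3.4 + 2.2 + 2.7) / 5 = 2.6400
UCL = X̄̄ + A₃·s̄ = 37.3600 + 0.975 × 2.6400 = 39.9340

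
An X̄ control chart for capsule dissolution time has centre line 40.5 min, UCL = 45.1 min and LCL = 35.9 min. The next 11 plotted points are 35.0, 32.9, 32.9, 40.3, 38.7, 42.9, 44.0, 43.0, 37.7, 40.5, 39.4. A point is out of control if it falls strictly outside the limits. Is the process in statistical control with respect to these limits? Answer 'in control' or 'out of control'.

Compare each point to [35.9, 45.1]: sample 1 = 35.0 < LCL; sample 2 = 32.9 < LCL; sample 3 = 32.9 < LCL.

out of control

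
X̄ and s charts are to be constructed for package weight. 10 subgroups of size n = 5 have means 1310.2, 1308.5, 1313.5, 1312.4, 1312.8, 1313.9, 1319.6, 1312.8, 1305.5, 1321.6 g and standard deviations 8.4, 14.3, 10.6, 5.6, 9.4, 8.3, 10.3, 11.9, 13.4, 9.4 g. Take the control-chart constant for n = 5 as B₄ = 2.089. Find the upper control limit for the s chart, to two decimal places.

21.22

s̄ = (8.4 + 14.3 + 10.6 + 5.6 + 9.4 + 8.3 + 10.3 + 11.9 + 13.4 + 9.4) / 10 = 10.1600
UCL_s = B₄·s̄ = 2.089 × 10.1600 = 21.2242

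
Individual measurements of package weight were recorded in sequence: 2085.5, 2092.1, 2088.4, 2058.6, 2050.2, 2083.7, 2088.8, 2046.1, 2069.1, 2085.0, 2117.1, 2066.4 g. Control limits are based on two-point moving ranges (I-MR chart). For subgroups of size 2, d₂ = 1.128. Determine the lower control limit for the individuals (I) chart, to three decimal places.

2016.776

X̄ = (2085.5 + 2092.1 + 2088.4 + 2058.6 + 2050.2 + 2083.7 + 2088.8 + 2046.1 + 2069.1 + 2085.0 + 2117.1 + 2066.4) / 12 = 2077.5833
Moving ranges: 6.6, 3.7, 29.8, 8.4, 33.5, 5.1, 42.7, 23.0, 15.9, 32.1, 50.7; M̄R̄ = 251.5000 / 11 = 22.8636
LCL = X̄ − 3·M̄R̄/d₂ = 2077.5833 − 3 × 22.8636 / 1.128 = 2016.7758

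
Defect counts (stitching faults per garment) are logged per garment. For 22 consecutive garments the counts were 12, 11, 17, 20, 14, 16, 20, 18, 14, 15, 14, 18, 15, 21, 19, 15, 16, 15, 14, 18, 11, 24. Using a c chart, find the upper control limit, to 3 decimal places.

28.312

c̄ = (12 + 11 + 17 + 20 + 14 + 16 + 20 + 18 + 14 + 15 + 14 + 18 + 15 + 21 + 19 + 15 + 16 + 15 + 14 + 18 + 11 + 24) / 22 = 357 / 22 = 16.2273
UCL = c̄ + 3√c̄ = 16.2273 + 3 × √16.2273 = 16.2273 + 3 × 4.0283 = 28.3122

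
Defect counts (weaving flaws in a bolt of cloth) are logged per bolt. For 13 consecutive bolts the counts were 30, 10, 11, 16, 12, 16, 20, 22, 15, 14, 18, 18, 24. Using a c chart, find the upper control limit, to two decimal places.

c̄ = (30 + 10 + 11 + 16 + 12 + 16 + 20 + 22 + 15 + 14 + 18 + 18 + 24) / 13 = 226 / 13 = 17.3846
UCL = c̄ + 3√c̄ = 17.3846 + 3 × √17.3846 = 17.3846 + 3 × 4.1695 = 29.8931

29.89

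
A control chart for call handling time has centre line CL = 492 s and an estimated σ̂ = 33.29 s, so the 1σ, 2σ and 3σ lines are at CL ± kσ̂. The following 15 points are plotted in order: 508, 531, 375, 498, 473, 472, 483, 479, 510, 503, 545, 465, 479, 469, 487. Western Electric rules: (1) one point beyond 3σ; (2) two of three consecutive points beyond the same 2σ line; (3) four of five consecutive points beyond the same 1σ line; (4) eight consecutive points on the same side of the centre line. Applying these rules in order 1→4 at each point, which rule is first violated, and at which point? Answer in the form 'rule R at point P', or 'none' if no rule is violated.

Zone of each point (C = within 1σ̂, B = 1σ̂–2σ̂, A = 2σ̂–3σ̂, * = beyond 3σ̂; sign = side of CL): 1:+C, 2:+B, 3:-*, 4:+C, 5:-C, 6:-C, 7:-C, 8:-C, 9:+C, 10:+C, 11:+B, 12:-C, 13:-C, 14:-C, 15:-C
Rule 1 (one point beyond the 3σ limits) is satisfied at point 3.

rule 1 at point 3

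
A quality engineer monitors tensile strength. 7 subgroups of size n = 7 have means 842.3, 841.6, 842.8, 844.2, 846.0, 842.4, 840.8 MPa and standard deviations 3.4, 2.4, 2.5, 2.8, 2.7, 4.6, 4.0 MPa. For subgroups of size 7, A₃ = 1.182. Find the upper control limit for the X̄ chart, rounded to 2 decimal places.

X̄̄ = (842.3 + 841.6 + 842.8 + 844.2 + 846.0 + 842.4 + 840.8) / 7 = 842.8714
s̄ = (3.4 + 2.4 + 2.5 + 2.8 + 2.7 + 4.6 + 4.0) / 7 = 3.2000
UCL = X̄̄ + A₃·s̄ = 842.8714 + 1.182 × 3.2000 = 846.6538

846.65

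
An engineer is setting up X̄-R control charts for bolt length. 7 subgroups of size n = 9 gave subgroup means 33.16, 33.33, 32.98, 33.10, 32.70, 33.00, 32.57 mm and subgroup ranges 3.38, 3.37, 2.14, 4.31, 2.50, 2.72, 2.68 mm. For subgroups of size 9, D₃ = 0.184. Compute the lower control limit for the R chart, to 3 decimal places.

R̄ = (3.38 + 3.37 + 2.14 + 4.31 + 2.50 + 2.72 + 2.68) / 7 = 21.1000 / 7 = 3.0143
LCL_R = D₃·R̄ = 0.184 × 3.0143 = 0.5546

0.555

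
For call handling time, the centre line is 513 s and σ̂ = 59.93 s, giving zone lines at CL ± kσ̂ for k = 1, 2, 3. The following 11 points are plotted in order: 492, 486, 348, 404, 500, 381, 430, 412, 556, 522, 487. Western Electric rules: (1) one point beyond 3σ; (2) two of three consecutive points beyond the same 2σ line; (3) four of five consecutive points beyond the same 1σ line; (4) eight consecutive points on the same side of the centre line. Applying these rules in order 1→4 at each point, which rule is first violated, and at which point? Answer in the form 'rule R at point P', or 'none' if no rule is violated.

rule 3 at point 7

Zone of each point (C = within 1σ̂, B = 1σ̂–2σ̂, A = 2σ̂–3σ̂, * = beyond 3σ̂; sign = side of CL): 1:-C, 2:-C, 3:-A, 4:-B, 5:-C, 6:-A, 7:-B, 8:-B, 9:+C, 10:+C, 11:-C
Rule 3 (four of five consecutive points beyond the same 1σ limit) is satisfied at point 7.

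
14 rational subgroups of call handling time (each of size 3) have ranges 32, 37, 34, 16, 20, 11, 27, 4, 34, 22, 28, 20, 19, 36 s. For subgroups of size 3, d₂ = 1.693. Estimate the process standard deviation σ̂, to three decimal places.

R̄ = (32 + 37 + 34 + 16 + 20 + 11 + 27 + 4 + 34 + 22 + 28 + 20 + 19 + 36) / 14 = 24.2857
σ̂ = R̄ / d₂ = 24.2857 / 1.693 = 14.3448

14.345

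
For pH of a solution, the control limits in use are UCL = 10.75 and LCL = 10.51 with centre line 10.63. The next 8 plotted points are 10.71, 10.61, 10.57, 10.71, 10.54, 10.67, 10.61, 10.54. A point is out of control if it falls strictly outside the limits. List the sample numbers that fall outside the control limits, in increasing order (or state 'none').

none

All 8 points lie within [10.51, 10.75].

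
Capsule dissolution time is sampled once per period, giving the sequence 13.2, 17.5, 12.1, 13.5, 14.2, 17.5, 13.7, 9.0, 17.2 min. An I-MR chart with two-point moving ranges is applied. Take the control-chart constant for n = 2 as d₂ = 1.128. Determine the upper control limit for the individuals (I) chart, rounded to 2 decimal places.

24.78

X̄ = (13.2 + 17.5 + 12.1 + 13.5 + 14.2 + 17.5 + 13.7 + 9.0 + 17.2) / 9 = 14.2111
Moving ranges: 4.3, 5.4, 1.4, 0.7, 3.3, 3.8, 4.7, 8.2; M̄R̄ = 31.8000 / 8 = 3.9750
UCL = X̄ + 3·M̄R̄/d₂ = 14.2111 + 3 × 3.9750 / 1.128 = 24.7829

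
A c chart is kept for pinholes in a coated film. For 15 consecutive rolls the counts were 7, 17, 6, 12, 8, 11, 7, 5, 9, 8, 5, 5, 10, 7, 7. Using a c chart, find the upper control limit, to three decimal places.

c̄ = (7 + 17 + 6 + 12 + 8 + 11 + 7 + 5 + 9 + 8 + 5 + 5 + 10 + 7 + 7) / 15 = 124 / 15 = 8.2667
UCL = c̄ + 3√c̄ = 8.2667 + 3 × √8.2667 = 8.2667 + 3 × 2.8752 = 16.8922

16.892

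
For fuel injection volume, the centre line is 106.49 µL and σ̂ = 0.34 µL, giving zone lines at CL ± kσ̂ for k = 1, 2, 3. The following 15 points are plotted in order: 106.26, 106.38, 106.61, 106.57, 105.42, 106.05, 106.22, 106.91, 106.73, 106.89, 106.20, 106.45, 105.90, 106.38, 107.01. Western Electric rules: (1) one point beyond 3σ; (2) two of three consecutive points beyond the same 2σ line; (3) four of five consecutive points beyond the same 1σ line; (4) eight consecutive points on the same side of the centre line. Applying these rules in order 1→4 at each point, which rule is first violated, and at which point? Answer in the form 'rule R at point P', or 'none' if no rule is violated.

rule 1 at point 5

Zone of each point (C = within 1σ̂, B = 1σ̂–2σ̂, A = 2σ̂–3σ̂, * = beyond 3σ̂; sign = side of CL): 1:-C, 2:-C, 3:+C, 4:+C, 5:-*, 6:-B, 7:-C, 8:+B, 9:+C, 10:+B, 11:-C, 12:-C, 13:-B, 14:-C, 15:+B
Rule 1 (one point beyond the 3σ limits) is satisfied at point 5.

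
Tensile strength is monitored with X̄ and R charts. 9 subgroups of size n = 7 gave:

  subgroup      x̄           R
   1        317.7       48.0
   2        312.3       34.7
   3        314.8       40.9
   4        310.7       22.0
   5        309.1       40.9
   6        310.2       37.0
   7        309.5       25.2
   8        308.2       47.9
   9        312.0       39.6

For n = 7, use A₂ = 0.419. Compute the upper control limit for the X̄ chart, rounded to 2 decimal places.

327.26

X̄̄ = (317.7 + 312.3 + 314.8 + 310.7 + 309.1 + 310.2 + 309.5 + 308.2 + 312.0) / 9 = 2804.5000 / 9 = 311.6111
R̄ = (48.0 + 34.7 + 40.9 + 22.0 + 40.9 + 37.0 + 25.2 + 47.9 + 39.6) / 9 = 336.2000 / 9 = 37.3556
UCL = X̄̄ + A₂·R̄ = 311.6111 + 0.419 × 37.3556 = 327.2631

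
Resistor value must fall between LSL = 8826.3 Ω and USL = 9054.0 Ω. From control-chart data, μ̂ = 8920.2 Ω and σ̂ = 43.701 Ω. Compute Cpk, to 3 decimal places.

0.716

Cpu = (USL − μ̂) / (3σ̂) = (9054.0 − 8920.2) / (3 × 43.701) = 1.0206; Cpl = (μ̂ − LSL) / (3σ̂) = (8920.2 − 8826.3) / (3 × 43.701) = 0.7162; Cpk = min(Cpu, Cpl) = 0.7162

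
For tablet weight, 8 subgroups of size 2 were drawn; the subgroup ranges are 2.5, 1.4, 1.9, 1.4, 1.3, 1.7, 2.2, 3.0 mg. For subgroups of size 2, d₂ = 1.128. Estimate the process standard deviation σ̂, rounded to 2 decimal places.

1.71

R̄ = (2.5 + 1.4 + 1.9 + 1.4 + 1.3 + 1.7 + 2.2 + 3.0) / 8 = 1.9250
σ̂ = R̄ / d₂ = 1.9250 / 1.128 = 1.7066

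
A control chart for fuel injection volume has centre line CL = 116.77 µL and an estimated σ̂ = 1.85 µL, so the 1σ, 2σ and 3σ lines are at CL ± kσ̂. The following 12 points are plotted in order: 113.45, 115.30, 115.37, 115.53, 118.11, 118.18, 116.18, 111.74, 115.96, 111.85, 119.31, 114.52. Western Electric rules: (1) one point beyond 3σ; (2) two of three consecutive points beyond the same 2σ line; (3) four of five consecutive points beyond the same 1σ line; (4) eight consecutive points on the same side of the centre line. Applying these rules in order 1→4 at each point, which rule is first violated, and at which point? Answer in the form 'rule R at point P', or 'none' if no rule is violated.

Zone of each point (C = within 1σ̂, B = 1σ̂–2σ̂, A = 2σ̂–3σ̂, * = beyond 3σ̂; sign = side of CL): 1:-B, 2:-C, 3:-C, 4:-C, 5:+C, 6:+C, 7:-C, 8:-A, 9:-C, 10:-A, 11:+B, 12:-B
Rule 2 (two of three consecutive points beyond the same 2σ limit) is satisfied at point 10.

rule 2 at point 10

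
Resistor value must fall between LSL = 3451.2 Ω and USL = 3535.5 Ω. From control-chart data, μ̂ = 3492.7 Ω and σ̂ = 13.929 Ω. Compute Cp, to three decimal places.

1.009

Cp = (USL − LSL) / (6σ̂) = (3535.5 − 3451.2) / (6 × 13.929) = 84.3000 / 83.5740 = 1.0087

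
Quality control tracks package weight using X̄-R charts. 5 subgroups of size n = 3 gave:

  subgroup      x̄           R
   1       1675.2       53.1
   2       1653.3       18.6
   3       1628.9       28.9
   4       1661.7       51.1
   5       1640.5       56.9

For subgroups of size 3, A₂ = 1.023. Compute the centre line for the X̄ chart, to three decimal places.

X̄̄ = (1675.2 + 1653.3 + 1628.9 + 1661.7 + 1640.5) / 5 = 8259.6000 / 5 = 1651.9200
CL = X̄̄ = 1651.9200

1651.920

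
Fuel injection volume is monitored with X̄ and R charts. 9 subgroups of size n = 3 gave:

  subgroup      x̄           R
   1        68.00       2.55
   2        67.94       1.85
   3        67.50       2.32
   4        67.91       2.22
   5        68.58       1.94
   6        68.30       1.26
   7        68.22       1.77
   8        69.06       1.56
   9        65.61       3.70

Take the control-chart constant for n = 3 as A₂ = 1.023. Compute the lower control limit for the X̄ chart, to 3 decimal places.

65.723

X̄̄ = (68.00 + 67.94 + 67.50 + 67.91 + 68.58 + 68.30 + 68.22 + 69.06 + 65.61) / 9 = 611.1200 / 9 = 67.9022
R̄ = (2.55 + 1.85 + 2.32 + 2.22 + 1.94 + 1.26 + 1.77 + 1.56 + 3.70) / 9 = 19.1700 / 9 = 2.1300
LCL = X̄̄ − A₂·R̄ = 67.9022 − 1.023 × 2.1300 = 65.7232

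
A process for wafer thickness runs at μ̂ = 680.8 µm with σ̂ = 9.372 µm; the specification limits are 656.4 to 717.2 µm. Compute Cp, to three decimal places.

Cp = (USL − LSL) / (6σ̂) = (717.2 − 656.4) / (6 × 9.372) = 60.8000 / 56.2320 = 1.0812

1.081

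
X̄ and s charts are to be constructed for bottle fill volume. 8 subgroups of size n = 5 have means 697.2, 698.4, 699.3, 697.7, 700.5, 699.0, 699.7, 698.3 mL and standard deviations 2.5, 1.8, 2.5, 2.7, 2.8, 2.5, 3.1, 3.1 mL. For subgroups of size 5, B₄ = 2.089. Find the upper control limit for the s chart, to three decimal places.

s̄ = (2.5 + 1.8 + 2.5 + 2.7 + 2.8 + 2.5 + 3.1 + 3.1) / 8 = 2.6250
UCL_s = B₄·s̄ = 2.089 × 2.6250 = 5.4836

5.484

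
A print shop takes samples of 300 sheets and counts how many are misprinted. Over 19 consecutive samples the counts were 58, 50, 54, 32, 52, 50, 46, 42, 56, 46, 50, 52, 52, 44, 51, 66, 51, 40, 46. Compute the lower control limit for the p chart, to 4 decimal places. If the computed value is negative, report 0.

0.1003

p̄ = Σdᵢ / (k·n) = 938 / (19 × 300) = 0.16456
LCL = p̄ − 3·√(p̄(1−p̄)/n) = 0.16456 − 3 × 0.02141 = 0.10034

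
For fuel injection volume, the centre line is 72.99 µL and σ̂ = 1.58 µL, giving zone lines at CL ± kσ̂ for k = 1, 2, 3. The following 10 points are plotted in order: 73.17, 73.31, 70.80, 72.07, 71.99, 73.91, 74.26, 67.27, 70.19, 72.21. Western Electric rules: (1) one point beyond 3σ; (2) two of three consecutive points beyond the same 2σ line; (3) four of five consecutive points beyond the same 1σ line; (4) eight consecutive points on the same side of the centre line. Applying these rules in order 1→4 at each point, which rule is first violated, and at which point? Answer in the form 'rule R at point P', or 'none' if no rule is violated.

rule 1 at point 8

Zone of each point (C = within 1σ̂, B = 1σ̂–2σ̂, A = 2σ̂–3σ̂, * = beyond 3σ̂; sign = side of CL): 1:+C, 2:+C, 3:-B, 4:-C, 5:-C, 6:+C, 7:+C, 8:-*, 9:-B, 10:-C
Rule 1 (one point beyond the 3σ limits) is satisfied at point 8.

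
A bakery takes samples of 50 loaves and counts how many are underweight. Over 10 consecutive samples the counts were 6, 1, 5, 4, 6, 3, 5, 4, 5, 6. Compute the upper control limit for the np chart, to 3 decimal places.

10.571

p̄ = Σdᵢ / (k·n) = 45 / (10 × 50) = 0.09000
UCL = np̄ + 3·√(np̄(1−p̄)) = 4.5000 + 3 × √(4.5000×0.91000) = 4.5000 + 3 × 2.0236 = 10.5708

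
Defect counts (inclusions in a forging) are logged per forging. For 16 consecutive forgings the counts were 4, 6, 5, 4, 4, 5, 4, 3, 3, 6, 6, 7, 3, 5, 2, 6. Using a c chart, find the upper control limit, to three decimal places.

c̄ = (4 + 6 + 5 + 4 + 4 + 5 + 4 + 3 + 3 + 6 + 6 + 7 + 3 + 5 + 2 + 6) / 16 = 73 / 16 = 4.5625
UCL = c̄ + 3√c̄ = 4.5625 + 3 × √4.5625 = 4.5625 + 3 × 2.1360 = 10.9705

10.971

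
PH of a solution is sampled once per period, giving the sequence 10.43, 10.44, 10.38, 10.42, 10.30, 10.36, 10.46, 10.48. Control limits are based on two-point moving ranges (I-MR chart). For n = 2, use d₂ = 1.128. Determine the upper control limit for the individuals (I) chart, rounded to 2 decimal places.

X̄ = (10.43 + 10.44 + 10.38 + 10.42 + 10.30 + 10.36 + 10.46 + 10.48) / 8 = 10.4087
Moving ranges: 0.01, 0.06, 0.04, 0.12, 0.06, 0.10, 0.02; M̄R̄ = 0.4100 / 7 = 0.0586
UCL = X̄ + 3·M̄R̄/d₂ = 10.4087 + 3 × 0.0586 / 1.128 = 10.5645

10.56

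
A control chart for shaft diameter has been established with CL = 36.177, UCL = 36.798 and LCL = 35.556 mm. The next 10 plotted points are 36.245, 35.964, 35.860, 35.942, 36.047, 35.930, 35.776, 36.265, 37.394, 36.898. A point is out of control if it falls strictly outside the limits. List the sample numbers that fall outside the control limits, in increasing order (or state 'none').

9, 10

Compare each point to [35.556, 36.798]: sample 9 = 37.394 > UCL; sample 10 = 36.898 > UCL.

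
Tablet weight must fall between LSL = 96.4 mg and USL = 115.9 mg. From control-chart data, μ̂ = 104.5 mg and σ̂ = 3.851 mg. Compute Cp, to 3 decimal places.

Cp = (USL − LSL) / (6σ̂) = (115.9 − 96.4) / (6 × 3.851) = 19.5000 / 23.1060 = 0.8439

0.844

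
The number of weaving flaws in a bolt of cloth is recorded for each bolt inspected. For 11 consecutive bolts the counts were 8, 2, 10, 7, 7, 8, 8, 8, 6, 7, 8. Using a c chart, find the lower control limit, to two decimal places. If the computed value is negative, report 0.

c̄ = (8 + 2 + 10 + 7 + 7 + 8 + 8 + 8 + 6 + 7 + 8) / 11 = 79 / 11 = 7.1818
LCL = c̄ − 3√c̄ = 7.1818 − 3 × 2.6799 = -0.8579 → 0 (cannot be negative)

0.00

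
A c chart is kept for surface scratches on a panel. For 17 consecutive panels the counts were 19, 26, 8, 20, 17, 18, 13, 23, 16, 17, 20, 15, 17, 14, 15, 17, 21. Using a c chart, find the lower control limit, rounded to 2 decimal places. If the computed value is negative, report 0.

c̄ = (19 + 26 + 8 + 20 + 17 + 18 + 13 + 23 + 16 + 17 + 20 + 15 + 17 + 14 + 15 + 17 + 21) / 17 = 296 / 17 = 17.4118
LCL = c̄ − 3√c̄ = 17.4118 − 3 × 4.1727 = 4.8935

4.89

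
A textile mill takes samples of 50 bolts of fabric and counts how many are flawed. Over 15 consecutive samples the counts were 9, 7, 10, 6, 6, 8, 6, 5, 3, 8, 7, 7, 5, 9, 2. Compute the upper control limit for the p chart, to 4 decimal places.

0.2737

p̄ = Σdᵢ / (k·n) = 98 / (15 × 50) = 0.13067
UCL = p̄ + 3·√(p̄(1−p̄)/n) = 0.13067 + 3 × √(0.13067×0.86933/50) = 0.13067 + 3 × 0.04766 = 0.27366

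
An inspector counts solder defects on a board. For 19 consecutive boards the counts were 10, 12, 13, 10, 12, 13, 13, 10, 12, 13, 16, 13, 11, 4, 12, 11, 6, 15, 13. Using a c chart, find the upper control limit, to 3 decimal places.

21.711

c̄ = (10 + 12 + 13 + 10 + 12 + 13 + 13 + 10 + 12 + 13 + 16 + 13 + 11 + 4 + 12 + 11 + 6 + 15 + 13) / 19 = 219 / 19 = 11.5263
UCL = c̄ + 3√c̄ = 11.5263 + 3 × √11.5263 = 11.5263 + 3 × 3.3950 = 21.7114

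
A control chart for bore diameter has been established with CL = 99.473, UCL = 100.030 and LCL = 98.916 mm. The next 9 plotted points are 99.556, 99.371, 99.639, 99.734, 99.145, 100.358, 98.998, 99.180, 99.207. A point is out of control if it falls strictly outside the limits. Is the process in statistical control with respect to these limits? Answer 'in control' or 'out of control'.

out of control

Compare each point to [98.916, 100.030]: sample 6 = 100.358 > UCL.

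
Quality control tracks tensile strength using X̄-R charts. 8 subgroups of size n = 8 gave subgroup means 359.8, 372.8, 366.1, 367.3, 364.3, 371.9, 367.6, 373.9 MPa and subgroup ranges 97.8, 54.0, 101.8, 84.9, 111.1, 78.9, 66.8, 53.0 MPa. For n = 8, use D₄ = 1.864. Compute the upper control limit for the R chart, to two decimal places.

151.05

R̄ = (97.8 + 54.0 + 101.8 + 84.9 + 111.1 + 78.9 + 66.8 + 53.0) / 8 = 648.3000 / 8 = 81.0375
UCL_R = D₄·R̄ = 1.864 × 81.0375 = 151.0539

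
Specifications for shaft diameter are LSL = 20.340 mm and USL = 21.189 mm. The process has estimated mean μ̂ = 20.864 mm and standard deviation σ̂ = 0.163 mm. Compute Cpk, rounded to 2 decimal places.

Cpu = (USL − μ̂) / (3σ̂) = (21.189 − 20.864) / (3 × 0.163) = 0.6646; Cpl = (μ̂ − LSL) / (3σ̂) = (20.864 − 20.340) / (3 × 0.163) = 1.0716; Cpk = min(Cpu, Cpl) = 0.6646

0.66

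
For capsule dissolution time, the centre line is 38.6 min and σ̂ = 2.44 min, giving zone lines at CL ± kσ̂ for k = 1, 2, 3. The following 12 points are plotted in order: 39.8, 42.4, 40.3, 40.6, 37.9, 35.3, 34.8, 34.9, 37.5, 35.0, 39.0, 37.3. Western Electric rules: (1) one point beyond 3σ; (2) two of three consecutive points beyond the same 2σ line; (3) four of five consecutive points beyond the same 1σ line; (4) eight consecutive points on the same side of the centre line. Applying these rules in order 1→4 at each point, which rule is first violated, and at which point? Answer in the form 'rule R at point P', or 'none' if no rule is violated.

rule 3 at point 10

Zone of each point (C = within 1σ̂, B = 1σ̂–2σ̂, A = 2σ̂–3σ̂, * = beyond 3σ̂; sign = side of CL): 1:+C, 2:+B, 3:+C, 4:+C, 5:-C, 6:-B, 7:-B, 8:-B, 9:-C, 10:-B, 11:+C, 12:-C
Rule 3 (four of five consecutive points beyond the same 1σ limit) is satisfied at point 10.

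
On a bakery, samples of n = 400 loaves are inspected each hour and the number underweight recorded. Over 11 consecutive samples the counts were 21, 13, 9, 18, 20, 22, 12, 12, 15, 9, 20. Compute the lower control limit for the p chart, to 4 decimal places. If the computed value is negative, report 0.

p̄ = Σdᵢ / (k·n) = 171 / (11 × 400) = 0.03886
LCL = p̄ − 3·√(p̄(1−p̄)/n) = 0.03886 − 3 × 0.00966 = 0.00987

0.0099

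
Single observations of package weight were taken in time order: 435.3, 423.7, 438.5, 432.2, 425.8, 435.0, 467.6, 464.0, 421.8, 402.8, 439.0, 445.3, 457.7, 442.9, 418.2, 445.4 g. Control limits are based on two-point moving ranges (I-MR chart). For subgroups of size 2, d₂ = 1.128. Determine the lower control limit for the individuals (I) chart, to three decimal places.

389.806

X̄ = (435.3 + 423.7 + 438.5 + 432.2 + 425.8 + 435.0 + 467.6 + 464.0 + 421.8 + 402.8 + 439.0 + 445.3 + 457.7 + 442.9 + 418.2 + 445.4) / 16 = 437.2000
Moving ranges: 11.6, 14.8, 6.3, 6.4, 9.2, 32.6, 3.6, 42.2, 19.0, 36.2, 6.3, 12.4, 14.8, 24.7, 27.2; M̄R̄ = 267.3000 / 15 = 17.8200
LCL = X̄ − 3·M̄R̄/d₂ = 437.2000 − 3 × 17.8200 / 1.128 = 389.8064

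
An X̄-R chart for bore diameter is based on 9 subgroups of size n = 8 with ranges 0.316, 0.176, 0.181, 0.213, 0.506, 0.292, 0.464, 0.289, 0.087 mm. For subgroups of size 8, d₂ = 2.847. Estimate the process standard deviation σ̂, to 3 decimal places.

R̄ = (0.316 + 0.176 + 0.181 + 0.213 + 0.506 + 0.292 + 0.464 + 0.289 + 0.087) / 9 = 0.2804
σ̂ = R̄ / d₂ = 0.2804 / 2.847 = 0.0985

0.099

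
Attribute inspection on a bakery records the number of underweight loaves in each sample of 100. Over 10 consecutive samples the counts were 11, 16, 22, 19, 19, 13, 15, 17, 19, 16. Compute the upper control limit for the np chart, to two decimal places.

27.89

p̄ = Σdᵢ / (k·n) = 167 / (10 × 100) = 0.16700
UCL = np̄ + 3·√(np̄(1−p̄)) = 16.7000 + 3 × √(16.7000×0.83300) = 16.7000 + 3 × 3.7298 = 27.8893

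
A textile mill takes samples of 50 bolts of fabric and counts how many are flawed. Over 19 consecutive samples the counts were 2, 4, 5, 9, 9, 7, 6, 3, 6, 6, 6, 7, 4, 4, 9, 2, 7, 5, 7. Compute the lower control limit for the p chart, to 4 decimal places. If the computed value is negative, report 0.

p̄ = Σdᵢ / (k·n) = 108 / (19 × 50) = 0.11368
LCL = p̄ − 3·√(p̄(1−p̄)/n) = 0.11368 − 3 × 0.04489 = -0.02099 → 0 (negative, so LCL = 0)

0.0000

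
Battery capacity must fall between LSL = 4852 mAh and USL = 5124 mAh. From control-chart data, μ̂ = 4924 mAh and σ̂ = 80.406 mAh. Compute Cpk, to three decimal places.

Cpu = (USL − μ̂) / (3σ̂) = (5124 − 4924) / (3 × 80.406) = 0.8291; Cpl = (μ̂ − LSL) / (3σ̂) = (4924 − 4852) / (3 × 80.406) = 0.2985; Cpk = min(Cpu, Cpl) = 0.2985

0.298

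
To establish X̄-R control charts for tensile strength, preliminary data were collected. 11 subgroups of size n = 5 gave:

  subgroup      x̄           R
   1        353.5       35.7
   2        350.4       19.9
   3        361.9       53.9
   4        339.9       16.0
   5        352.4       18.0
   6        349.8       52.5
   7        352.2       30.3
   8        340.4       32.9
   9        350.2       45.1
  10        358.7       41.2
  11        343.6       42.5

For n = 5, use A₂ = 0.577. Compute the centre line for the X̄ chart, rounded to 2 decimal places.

X̄̄ = (353.5 + 350.4 + 361.9 + 339.9 + 352.4 + 349.8 + 352.2 + 340.4 + 350.2 + 358.7 + 343.6) / 11 = 3853.0000 / 11 = 350.2727
CL = X̄̄ = 350.2727

350.27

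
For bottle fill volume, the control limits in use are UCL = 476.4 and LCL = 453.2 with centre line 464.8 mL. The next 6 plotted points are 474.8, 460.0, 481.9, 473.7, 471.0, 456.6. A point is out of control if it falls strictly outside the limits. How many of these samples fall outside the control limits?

1

Compare each point to [453.2, 476.4]: sample 3 = 481.9 > UCL.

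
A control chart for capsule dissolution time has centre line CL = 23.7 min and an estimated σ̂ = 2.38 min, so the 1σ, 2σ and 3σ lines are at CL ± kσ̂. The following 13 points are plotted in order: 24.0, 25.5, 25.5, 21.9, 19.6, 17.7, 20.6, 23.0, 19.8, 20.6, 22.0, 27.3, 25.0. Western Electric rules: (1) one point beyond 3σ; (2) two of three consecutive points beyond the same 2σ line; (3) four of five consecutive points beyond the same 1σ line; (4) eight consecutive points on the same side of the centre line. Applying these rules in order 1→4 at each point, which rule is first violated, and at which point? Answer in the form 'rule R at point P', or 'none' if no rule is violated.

rule 3 at point 9

Zone of each point (C = within 1σ̂, B = 1σ̂–2σ̂, A = 2σ̂–3σ̂, * = beyond 3σ̂; sign = side of CL): 1:+C, 2:+C, 3:+C, 4:-C, 5:-B, 6:-A, 7:-B, 8:-C, 9:-B, 10:-B, 11:-C, 12:+B, 13:+C
Rule 3 (four of five consecutive points beyond the same 1σ limit) is satisfied at point 9.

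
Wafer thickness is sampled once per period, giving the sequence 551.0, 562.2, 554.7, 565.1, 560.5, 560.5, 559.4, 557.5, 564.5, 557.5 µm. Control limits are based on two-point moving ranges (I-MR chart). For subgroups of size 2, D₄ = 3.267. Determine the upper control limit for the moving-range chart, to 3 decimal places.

18.404

Moving ranges: 11.2, 7.5, 10.4, 4.6, 0.0, 1.1, 1.9, 7.0, 7.0; M̄R̄ = 50.7000 / 9 = 5.6333
UCL_MR = D₄·M̄R̄ = 3.267 × 5.6333 = 18.4041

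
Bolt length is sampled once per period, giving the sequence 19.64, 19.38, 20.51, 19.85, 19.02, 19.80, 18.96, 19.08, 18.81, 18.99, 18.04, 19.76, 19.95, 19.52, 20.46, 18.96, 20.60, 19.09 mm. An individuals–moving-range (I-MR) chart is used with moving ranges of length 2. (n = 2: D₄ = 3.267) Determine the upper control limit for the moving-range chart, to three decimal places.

2.681

Moving ranges: 0.26, 1.13, 0.66, 0.83, 0.78, 0.84, 0.12, 0.27, 0.18, 0.95, 1.72, 0.19, 0.43, 0.94, 1.50, 1.64, 1.51; M̄R̄ = 13.9500 / 17 = 0.8206
UCL_MR = D₄·M̄R̄ = 3.267 × 0.8206 = 2.6809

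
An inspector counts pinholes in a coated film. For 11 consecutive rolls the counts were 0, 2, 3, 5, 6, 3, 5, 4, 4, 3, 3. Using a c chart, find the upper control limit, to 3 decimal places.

c̄ = (0 + 2 + 3 + 5 + 6 + 3 + 5 + 4 + 4 + 3 + 3) / 11 = 38 / 11 = 3.4545
UCL = c̄ + 3√c̄ = 3.4545 + 3 × √3.4545 = 3.4545 + 3 × 1.8586 = 9.0305

9.030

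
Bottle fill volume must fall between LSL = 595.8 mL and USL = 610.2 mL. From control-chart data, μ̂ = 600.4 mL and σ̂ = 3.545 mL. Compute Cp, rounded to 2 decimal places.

0.68

Cp = (USL − LSL) / (6σ̂) = (610.2 − 595.8) / (6 × 3.545) = 14.4000 / 21.2700 = 0.6770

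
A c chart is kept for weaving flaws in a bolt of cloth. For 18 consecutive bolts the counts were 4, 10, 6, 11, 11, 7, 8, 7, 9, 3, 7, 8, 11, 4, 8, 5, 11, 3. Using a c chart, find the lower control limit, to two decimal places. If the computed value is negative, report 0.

c̄ = (4 + 10 + 6 + 11 + 11 + 7 + 8 + 7 + 9 + 3 + 7 + 8 + 11 + 4 + 8 + 5 + 11 + 3) / 18 = 133 / 18 = 7.3889
LCL = c̄ − 3√c̄ = 7.3889 − 3 × 2.7183 = -0.7659 → 0 (cannot be negative)

0.00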